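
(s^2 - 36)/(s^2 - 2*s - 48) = (s - 6)/(s - 8)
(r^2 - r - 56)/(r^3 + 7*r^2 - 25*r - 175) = (r - 8)/(r^2 - 25)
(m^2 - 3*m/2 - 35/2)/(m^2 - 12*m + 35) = (m + 7/2)/(m - 7)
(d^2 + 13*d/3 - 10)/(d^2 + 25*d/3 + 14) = (3*d - 5)/(3*d + 7)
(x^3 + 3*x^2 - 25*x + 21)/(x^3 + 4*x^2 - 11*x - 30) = (x^2 + 6*x - 7)/(x^2 + 7*x + 10)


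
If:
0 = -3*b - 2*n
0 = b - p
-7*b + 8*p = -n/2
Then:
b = 0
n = 0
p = 0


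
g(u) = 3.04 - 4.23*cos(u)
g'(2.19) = 3.44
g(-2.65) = 6.77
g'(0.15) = 0.63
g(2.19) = 5.50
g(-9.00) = 6.89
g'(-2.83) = -1.30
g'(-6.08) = 0.85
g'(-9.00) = -1.74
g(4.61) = 3.47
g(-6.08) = -1.10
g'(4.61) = -4.21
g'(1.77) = 4.15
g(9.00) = 6.89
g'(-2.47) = -2.63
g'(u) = 4.23*sin(u)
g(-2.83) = 7.07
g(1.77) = 3.88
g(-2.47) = 6.35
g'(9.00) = 1.74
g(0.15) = -1.14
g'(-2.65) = -2.00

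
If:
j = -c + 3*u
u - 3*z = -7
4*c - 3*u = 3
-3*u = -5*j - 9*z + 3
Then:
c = -1/5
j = -18/5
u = -19/15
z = 86/45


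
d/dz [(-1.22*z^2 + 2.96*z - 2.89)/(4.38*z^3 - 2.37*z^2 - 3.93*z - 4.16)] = (5.3436*z^4 - 25.9296*z^3 + 49.7844*z^2 - 3.5482*z - 23.6713)/(19.1844*z^6 - 20.7612*z^5 - 28.8099*z^4 - 17.8134*z^3 + 35.1633*z^2 + 32.6976*z + 17.3056)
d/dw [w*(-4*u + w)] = -4*u + 2*w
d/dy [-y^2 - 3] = -2*y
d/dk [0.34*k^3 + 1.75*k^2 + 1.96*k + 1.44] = 1.02*k^2 + 3.5*k + 1.96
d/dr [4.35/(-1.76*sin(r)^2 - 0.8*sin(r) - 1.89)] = (15.312*sin(r) + 3.48)*cos(r)/(1.76*sin(r)^2 + 0.8*sin(r) + 1.89)^2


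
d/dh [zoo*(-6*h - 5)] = zoo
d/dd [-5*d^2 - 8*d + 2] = -10*d - 8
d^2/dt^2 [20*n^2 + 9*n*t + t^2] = 2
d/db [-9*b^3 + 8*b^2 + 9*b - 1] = -27*b^2 + 16*b + 9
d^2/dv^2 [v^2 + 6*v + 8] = 2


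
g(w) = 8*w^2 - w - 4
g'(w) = 16*w - 1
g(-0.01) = -3.99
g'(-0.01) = -1.16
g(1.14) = 5.26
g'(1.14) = 17.24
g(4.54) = 156.35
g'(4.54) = 71.64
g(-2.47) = 47.28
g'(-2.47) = -40.52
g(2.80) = 55.92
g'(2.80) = 43.80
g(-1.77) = 22.83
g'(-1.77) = -29.32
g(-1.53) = 16.26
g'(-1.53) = -25.48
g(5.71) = 251.12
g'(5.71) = 90.36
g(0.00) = -4.00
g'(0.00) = -1.00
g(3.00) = 65.00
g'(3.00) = 47.00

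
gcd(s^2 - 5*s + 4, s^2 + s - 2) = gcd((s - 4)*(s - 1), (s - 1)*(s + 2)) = s - 1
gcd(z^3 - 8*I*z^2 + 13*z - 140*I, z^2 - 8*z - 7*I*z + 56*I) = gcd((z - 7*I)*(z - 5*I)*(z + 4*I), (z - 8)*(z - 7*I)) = z - 7*I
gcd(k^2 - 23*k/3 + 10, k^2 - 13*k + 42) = k - 6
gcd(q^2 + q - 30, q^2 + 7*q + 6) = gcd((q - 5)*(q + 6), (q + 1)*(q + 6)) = q + 6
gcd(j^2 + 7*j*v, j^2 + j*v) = j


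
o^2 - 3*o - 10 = (o - 5)*(o + 2)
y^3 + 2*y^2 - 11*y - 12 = (y - 3)*(y + 1)*(y + 4)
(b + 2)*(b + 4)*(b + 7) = b^3 + 13*b^2 + 50*b + 56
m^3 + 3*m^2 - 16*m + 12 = (m - 2)*(m - 1)*(m + 6)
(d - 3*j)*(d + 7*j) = d^2 + 4*d*j - 21*j^2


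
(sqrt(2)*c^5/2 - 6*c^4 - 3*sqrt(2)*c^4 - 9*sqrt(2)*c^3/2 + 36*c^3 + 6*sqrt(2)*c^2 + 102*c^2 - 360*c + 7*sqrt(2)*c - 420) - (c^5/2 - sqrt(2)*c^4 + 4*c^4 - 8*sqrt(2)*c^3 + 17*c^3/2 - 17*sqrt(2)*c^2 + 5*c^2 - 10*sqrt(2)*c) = -c^5/2 + sqrt(2)*c^5/2 - 10*c^4 - 2*sqrt(2)*c^4 + 7*sqrt(2)*c^3/2 + 55*c^3/2 + 23*sqrt(2)*c^2 + 97*c^2 - 360*c + 17*sqrt(2)*c - 420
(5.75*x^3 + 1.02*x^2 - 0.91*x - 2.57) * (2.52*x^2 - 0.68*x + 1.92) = 14.49*x^5 - 1.3396*x^4 + 8.0532*x^3 - 3.8992*x^2 + 0.000399999999999956*x - 4.9344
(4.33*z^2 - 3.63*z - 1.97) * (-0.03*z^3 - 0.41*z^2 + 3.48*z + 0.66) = -0.1299*z^5 - 1.6664*z^4 + 16.6158*z^3 - 8.9669*z^2 - 9.2514*z - 1.3002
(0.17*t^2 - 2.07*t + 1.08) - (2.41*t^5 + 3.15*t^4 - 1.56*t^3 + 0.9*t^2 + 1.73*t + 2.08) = -2.41*t^5 - 3.15*t^4 + 1.56*t^3 - 0.73*t^2 - 3.8*t - 1.0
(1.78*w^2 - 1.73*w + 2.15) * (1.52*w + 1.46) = 2.7056*w^3 - 0.0308000000000002*w^2 + 0.7422*w + 3.139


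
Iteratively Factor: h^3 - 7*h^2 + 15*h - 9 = (h - 1)*(h^2 - 6*h + 9) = (h - 3)*(h - 1)*(h - 3)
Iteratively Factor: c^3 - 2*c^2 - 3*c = (c - 3)*(c^2 + c) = c*(c - 3)*(c + 1)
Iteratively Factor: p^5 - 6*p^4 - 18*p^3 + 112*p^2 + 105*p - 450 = (p - 5)*(p^4 - p^3 - 23*p^2 - 3*p + 90) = (p - 5)^2*(p^3 + 4*p^2 - 3*p - 18) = (p - 5)^2*(p + 3)*(p^2 + p - 6) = (p - 5)^2*(p + 3)^2*(p - 2)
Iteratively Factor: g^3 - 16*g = (g + 4)*(g^2 - 4*g) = g*(g + 4)*(g - 4)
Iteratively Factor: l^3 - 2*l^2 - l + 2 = (l - 2)*(l^2 - 1) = (l - 2)*(l - 1)*(l + 1)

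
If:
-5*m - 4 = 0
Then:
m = -4/5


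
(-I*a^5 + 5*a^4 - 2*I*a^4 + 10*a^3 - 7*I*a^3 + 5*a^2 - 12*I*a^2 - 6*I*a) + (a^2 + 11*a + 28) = -I*a^5 + 5*a^4 - 2*I*a^4 + 10*a^3 - 7*I*a^3 + 6*a^2 - 12*I*a^2 + 11*a - 6*I*a + 28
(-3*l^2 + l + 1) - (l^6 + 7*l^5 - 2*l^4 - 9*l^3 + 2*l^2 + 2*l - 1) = -l^6 - 7*l^5 + 2*l^4 + 9*l^3 - 5*l^2 - l + 2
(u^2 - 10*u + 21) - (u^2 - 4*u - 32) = 53 - 6*u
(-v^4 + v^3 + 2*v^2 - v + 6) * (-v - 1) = v^5 - 3*v^3 - v^2 - 5*v - 6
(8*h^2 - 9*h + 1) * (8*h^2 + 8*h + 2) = 64*h^4 - 8*h^3 - 48*h^2 - 10*h + 2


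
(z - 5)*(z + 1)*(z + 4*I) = z^3 - 4*z^2 + 4*I*z^2 - 5*z - 16*I*z - 20*I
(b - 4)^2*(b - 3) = b^3 - 11*b^2 + 40*b - 48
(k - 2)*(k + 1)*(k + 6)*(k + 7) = k^4 + 12*k^3 + 27*k^2 - 68*k - 84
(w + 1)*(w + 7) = w^2 + 8*w + 7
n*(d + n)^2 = d^2*n + 2*d*n^2 + n^3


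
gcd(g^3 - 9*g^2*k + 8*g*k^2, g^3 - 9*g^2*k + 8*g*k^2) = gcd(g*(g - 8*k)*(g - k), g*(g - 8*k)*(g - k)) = g^3 - 9*g^2*k + 8*g*k^2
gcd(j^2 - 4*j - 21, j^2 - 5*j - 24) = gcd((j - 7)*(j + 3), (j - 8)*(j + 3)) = j + 3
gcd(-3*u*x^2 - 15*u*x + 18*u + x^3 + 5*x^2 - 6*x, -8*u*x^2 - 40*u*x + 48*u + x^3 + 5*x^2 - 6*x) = x^2 + 5*x - 6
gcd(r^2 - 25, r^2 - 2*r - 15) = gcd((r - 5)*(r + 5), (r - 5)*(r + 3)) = r - 5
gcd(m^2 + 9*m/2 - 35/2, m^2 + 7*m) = m + 7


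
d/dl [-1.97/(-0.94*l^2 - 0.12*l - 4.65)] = (-3.7036*l - 0.2364)/(0.94*l^2 + 0.12*l + 4.65)^2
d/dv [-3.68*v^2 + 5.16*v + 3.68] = 5.16 - 7.36*v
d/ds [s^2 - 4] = 2*s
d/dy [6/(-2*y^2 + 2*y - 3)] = 12*(2*y - 1)/(2*y^2 - 2*y + 3)^2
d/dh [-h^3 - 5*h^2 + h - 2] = -3*h^2 - 10*h + 1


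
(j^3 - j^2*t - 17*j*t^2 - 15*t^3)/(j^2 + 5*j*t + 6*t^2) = (j^2 - 4*j*t - 5*t^2)/(j + 2*t)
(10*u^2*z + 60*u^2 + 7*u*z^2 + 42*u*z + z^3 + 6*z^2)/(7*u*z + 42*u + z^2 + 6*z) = (10*u^2 + 7*u*z + z^2)/(7*u + z)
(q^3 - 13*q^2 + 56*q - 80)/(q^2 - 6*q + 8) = (q^2 - 9*q + 20)/(q - 2)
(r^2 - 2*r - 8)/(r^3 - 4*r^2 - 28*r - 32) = (r - 4)/(r^2 - 6*r - 16)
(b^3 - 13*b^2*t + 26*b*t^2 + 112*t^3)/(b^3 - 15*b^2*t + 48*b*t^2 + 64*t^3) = (-b^2 + 5*b*t + 14*t^2)/(-b^2 + 7*b*t + 8*t^2)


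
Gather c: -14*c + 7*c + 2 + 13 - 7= 8 - 7*c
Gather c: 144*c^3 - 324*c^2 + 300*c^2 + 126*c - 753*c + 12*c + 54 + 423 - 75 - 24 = 144*c^3 - 24*c^2 - 615*c + 378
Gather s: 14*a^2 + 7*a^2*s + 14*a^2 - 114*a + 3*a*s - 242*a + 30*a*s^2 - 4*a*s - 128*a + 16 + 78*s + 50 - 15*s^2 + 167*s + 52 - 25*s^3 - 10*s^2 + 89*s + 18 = 28*a^2 - 484*a - 25*s^3 + s^2*(30*a - 25) + s*(7*a^2 - a + 334) + 136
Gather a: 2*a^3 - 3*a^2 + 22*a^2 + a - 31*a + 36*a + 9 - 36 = 2*a^3 + 19*a^2 + 6*a - 27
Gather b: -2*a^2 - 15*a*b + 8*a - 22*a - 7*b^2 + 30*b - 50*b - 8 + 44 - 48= -2*a^2 - 14*a - 7*b^2 + b*(-15*a - 20) - 12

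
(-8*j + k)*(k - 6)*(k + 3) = -8*j*k^2 + 24*j*k + 144*j + k^3 - 3*k^2 - 18*k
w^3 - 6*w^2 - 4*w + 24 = (w - 6)*(w - 2)*(w + 2)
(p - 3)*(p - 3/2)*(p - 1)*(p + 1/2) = p^4 - 5*p^3 + 25*p^2/4 - 9/4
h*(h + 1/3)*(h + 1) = h^3 + 4*h^2/3 + h/3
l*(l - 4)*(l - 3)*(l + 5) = l^4 - 2*l^3 - 23*l^2 + 60*l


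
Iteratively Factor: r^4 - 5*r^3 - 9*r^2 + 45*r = (r)*(r^3 - 5*r^2 - 9*r + 45) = r*(r + 3)*(r^2 - 8*r + 15) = r*(r - 5)*(r + 3)*(r - 3)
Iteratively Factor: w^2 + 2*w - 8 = (w + 4)*(w - 2)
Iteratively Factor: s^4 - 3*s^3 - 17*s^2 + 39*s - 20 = (s - 1)*(s^3 - 2*s^2 - 19*s + 20) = (s - 1)*(s + 4)*(s^2 - 6*s + 5) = (s - 1)^2*(s + 4)*(s - 5)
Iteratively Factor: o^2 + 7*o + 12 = (o + 4)*(o + 3)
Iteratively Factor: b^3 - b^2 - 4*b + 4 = (b + 2)*(b^2 - 3*b + 2) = (b - 1)*(b + 2)*(b - 2)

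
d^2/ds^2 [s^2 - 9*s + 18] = 2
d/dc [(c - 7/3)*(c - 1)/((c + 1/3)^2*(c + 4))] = 3*(-9*c^3 + 63*c^2 + 81*c - 215)/(27*c^5 + 243*c^4 + 657*c^3 + 505*c^2 + 152*c + 16)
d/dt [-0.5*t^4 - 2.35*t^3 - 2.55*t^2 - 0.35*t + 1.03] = -2.0*t^3 - 7.05*t^2 - 5.1*t - 0.35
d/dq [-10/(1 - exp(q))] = -5/(2*sinh(q/2)^2)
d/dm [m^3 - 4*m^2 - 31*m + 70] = 3*m^2 - 8*m - 31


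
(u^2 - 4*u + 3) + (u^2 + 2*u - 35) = 2*u^2 - 2*u - 32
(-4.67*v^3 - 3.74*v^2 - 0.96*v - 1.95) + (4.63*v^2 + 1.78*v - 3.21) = -4.67*v^3 + 0.89*v^2 + 0.82*v - 5.16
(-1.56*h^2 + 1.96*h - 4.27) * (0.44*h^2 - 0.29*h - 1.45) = -0.6864*h^4 + 1.3148*h^3 - 0.1852*h^2 - 1.6037*h + 6.1915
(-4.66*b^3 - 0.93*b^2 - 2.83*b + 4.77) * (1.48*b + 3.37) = -6.8968*b^4 - 17.0806*b^3 - 7.3225*b^2 - 2.4775*b + 16.0749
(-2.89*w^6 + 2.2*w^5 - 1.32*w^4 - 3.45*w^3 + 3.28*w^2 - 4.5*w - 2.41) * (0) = 0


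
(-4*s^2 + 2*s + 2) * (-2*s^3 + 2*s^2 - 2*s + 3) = 8*s^5 - 12*s^4 + 8*s^3 - 12*s^2 + 2*s + 6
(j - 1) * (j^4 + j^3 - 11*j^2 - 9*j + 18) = j^5 - 12*j^3 + 2*j^2 + 27*j - 18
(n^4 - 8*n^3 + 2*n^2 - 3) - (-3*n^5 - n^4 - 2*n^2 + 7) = 3*n^5 + 2*n^4 - 8*n^3 + 4*n^2 - 10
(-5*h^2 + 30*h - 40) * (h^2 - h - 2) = -5*h^4 + 35*h^3 - 60*h^2 - 20*h + 80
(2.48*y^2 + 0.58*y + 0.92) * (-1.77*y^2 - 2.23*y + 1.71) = -4.3896*y^4 - 6.557*y^3 + 1.319*y^2 - 1.0598*y + 1.5732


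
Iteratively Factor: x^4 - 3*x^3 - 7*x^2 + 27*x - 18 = (x - 1)*(x^3 - 2*x^2 - 9*x + 18) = (x - 1)*(x + 3)*(x^2 - 5*x + 6) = (x - 2)*(x - 1)*(x + 3)*(x - 3)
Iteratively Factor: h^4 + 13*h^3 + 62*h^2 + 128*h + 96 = (h + 4)*(h^3 + 9*h^2 + 26*h + 24) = (h + 3)*(h + 4)*(h^2 + 6*h + 8) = (h + 3)*(h + 4)^2*(h + 2)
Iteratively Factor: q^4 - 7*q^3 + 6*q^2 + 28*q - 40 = (q + 2)*(q^3 - 9*q^2 + 24*q - 20) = (q - 2)*(q + 2)*(q^2 - 7*q + 10) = (q - 2)^2*(q + 2)*(q - 5)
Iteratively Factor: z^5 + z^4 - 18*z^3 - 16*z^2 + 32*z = (z)*(z^4 + z^3 - 18*z^2 - 16*z + 32) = z*(z - 1)*(z^3 + 2*z^2 - 16*z - 32) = z*(z - 4)*(z - 1)*(z^2 + 6*z + 8) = z*(z - 4)*(z - 1)*(z + 2)*(z + 4)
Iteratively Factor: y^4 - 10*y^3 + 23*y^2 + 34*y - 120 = (y + 2)*(y^3 - 12*y^2 + 47*y - 60) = (y - 3)*(y + 2)*(y^2 - 9*y + 20) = (y - 4)*(y - 3)*(y + 2)*(y - 5)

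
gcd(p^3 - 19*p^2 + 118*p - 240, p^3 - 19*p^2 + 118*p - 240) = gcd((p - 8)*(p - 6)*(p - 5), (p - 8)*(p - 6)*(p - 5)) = p^3 - 19*p^2 + 118*p - 240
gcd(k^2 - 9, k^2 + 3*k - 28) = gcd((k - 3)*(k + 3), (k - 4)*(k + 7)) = 1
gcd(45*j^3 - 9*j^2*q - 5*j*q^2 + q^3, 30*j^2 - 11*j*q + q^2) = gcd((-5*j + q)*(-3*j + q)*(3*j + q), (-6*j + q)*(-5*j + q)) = -5*j + q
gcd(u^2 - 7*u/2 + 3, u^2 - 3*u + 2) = u - 2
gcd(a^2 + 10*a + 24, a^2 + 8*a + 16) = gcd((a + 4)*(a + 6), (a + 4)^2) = a + 4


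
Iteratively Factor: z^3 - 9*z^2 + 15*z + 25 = (z - 5)*(z^2 - 4*z - 5) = (z - 5)*(z + 1)*(z - 5)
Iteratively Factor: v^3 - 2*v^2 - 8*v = (v - 4)*(v^2 + 2*v) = (v - 4)*(v + 2)*(v)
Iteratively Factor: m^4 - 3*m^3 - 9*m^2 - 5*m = (m - 5)*(m^3 + 2*m^2 + m) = m*(m - 5)*(m^2 + 2*m + 1) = m*(m - 5)*(m + 1)*(m + 1)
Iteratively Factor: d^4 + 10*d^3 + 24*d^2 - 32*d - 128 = (d + 4)*(d^3 + 6*d^2 - 32) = (d + 4)^2*(d^2 + 2*d - 8) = (d - 2)*(d + 4)^2*(d + 4)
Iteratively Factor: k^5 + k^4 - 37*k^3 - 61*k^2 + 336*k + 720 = (k + 4)*(k^4 - 3*k^3 - 25*k^2 + 39*k + 180) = (k + 3)*(k + 4)*(k^3 - 6*k^2 - 7*k + 60) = (k - 4)*(k + 3)*(k + 4)*(k^2 - 2*k - 15) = (k - 4)*(k + 3)^2*(k + 4)*(k - 5)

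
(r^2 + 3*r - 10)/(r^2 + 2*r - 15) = (r - 2)/(r - 3)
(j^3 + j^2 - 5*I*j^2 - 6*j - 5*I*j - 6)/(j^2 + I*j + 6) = (j^2 + j*(1 - 3*I) - 3*I)/(j + 3*I)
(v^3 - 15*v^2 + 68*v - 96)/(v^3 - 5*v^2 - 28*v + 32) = (v^2 - 7*v + 12)/(v^2 + 3*v - 4)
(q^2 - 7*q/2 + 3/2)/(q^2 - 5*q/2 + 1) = (q - 3)/(q - 2)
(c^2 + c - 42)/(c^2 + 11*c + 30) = (c^2 + c - 42)/(c^2 + 11*c + 30)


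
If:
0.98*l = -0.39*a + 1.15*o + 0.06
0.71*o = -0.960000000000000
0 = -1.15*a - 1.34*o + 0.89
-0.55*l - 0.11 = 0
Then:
No Solution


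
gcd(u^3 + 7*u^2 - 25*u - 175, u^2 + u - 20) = u + 5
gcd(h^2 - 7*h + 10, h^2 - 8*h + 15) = h - 5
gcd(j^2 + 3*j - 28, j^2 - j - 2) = 1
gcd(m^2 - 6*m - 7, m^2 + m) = m + 1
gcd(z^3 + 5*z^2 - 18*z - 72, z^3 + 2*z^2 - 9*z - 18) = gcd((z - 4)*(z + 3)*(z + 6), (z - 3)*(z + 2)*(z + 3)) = z + 3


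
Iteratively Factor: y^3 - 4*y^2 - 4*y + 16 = (y - 4)*(y^2 - 4) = (y - 4)*(y - 2)*(y + 2)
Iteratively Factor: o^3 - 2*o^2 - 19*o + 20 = (o + 4)*(o^2 - 6*o + 5) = (o - 1)*(o + 4)*(o - 5)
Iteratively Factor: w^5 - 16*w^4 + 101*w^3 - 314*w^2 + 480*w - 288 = (w - 4)*(w^4 - 12*w^3 + 53*w^2 - 102*w + 72) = (w - 4)*(w - 2)*(w^3 - 10*w^2 + 33*w - 36) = (w - 4)*(w - 3)*(w - 2)*(w^2 - 7*w + 12) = (w - 4)*(w - 3)^2*(w - 2)*(w - 4)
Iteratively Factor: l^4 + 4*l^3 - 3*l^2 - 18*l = (l)*(l^3 + 4*l^2 - 3*l - 18) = l*(l - 2)*(l^2 + 6*l + 9) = l*(l - 2)*(l + 3)*(l + 3)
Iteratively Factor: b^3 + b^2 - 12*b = (b + 4)*(b^2 - 3*b) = b*(b + 4)*(b - 3)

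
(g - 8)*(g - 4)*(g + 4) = g^3 - 8*g^2 - 16*g + 128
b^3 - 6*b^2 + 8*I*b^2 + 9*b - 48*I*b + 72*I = (b - 3)^2*(b + 8*I)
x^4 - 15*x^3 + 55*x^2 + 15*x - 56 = (x - 8)*(x - 7)*(x - 1)*(x + 1)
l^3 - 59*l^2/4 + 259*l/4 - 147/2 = (l - 7)*(l - 6)*(l - 7/4)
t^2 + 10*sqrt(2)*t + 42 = (t + 3*sqrt(2))*(t + 7*sqrt(2))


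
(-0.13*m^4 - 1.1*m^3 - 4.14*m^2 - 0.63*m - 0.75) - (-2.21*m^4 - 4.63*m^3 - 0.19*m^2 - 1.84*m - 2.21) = 2.08*m^4 + 3.53*m^3 - 3.95*m^2 + 1.21*m + 1.46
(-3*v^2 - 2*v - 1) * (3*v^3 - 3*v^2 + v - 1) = -9*v^5 + 3*v^4 + 4*v^2 + v + 1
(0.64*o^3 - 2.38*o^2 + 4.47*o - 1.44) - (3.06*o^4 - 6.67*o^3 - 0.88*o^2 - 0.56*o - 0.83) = -3.06*o^4 + 7.31*o^3 - 1.5*o^2 + 5.03*o - 0.61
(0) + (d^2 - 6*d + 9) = d^2 - 6*d + 9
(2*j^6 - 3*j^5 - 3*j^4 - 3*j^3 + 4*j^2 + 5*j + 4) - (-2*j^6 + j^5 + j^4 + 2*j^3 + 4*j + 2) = 4*j^6 - 4*j^5 - 4*j^4 - 5*j^3 + 4*j^2 + j + 2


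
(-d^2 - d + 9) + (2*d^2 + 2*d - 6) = d^2 + d + 3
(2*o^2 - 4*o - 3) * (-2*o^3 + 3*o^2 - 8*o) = -4*o^5 + 14*o^4 - 22*o^3 + 23*o^2 + 24*o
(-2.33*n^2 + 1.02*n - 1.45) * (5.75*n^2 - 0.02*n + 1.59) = -13.3975*n^4 + 5.9116*n^3 - 12.0626*n^2 + 1.6508*n - 2.3055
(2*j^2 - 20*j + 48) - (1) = 2*j^2 - 20*j + 47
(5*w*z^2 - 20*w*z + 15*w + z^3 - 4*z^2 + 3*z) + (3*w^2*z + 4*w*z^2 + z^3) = 3*w^2*z + 9*w*z^2 - 20*w*z + 15*w + 2*z^3 - 4*z^2 + 3*z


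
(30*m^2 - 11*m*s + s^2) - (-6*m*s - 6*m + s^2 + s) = 30*m^2 - 5*m*s + 6*m - s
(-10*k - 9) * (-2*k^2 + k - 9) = 20*k^3 + 8*k^2 + 81*k + 81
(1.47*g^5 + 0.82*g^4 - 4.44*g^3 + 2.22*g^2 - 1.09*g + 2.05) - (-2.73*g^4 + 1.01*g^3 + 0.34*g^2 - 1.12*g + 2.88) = 1.47*g^5 + 3.55*g^4 - 5.45*g^3 + 1.88*g^2 + 0.03*g - 0.83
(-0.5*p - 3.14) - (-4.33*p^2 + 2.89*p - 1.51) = 4.33*p^2 - 3.39*p - 1.63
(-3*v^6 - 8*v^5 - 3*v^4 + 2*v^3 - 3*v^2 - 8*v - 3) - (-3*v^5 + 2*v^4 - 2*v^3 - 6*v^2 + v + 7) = -3*v^6 - 5*v^5 - 5*v^4 + 4*v^3 + 3*v^2 - 9*v - 10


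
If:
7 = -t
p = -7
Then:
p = -7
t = -7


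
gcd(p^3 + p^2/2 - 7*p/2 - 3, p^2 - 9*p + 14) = p - 2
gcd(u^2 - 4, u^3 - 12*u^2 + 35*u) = 1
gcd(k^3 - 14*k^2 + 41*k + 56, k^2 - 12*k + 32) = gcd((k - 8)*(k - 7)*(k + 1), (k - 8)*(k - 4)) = k - 8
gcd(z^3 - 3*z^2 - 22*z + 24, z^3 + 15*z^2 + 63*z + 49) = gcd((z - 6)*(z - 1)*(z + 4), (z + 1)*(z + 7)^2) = 1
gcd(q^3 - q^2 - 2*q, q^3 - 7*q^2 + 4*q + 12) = q^2 - q - 2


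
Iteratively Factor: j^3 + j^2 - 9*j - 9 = (j - 3)*(j^2 + 4*j + 3) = (j - 3)*(j + 3)*(j + 1)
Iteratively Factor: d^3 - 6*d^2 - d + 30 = (d - 3)*(d^2 - 3*d - 10) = (d - 3)*(d + 2)*(d - 5)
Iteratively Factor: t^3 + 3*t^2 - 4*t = (t - 1)*(t^2 + 4*t) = t*(t - 1)*(t + 4)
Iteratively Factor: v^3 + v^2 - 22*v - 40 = (v + 2)*(v^2 - v - 20) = (v + 2)*(v + 4)*(v - 5)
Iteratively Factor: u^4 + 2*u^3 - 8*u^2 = (u)*(u^3 + 2*u^2 - 8*u) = u*(u - 2)*(u^2 + 4*u) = u*(u - 2)*(u + 4)*(u)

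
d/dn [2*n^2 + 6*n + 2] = 4*n + 6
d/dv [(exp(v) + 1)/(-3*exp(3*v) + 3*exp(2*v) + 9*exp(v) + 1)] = (-3*(exp(v) + 1)*(-3*exp(2*v) + 2*exp(v) + 3) - 3*exp(3*v) + 3*exp(2*v) + 9*exp(v) + 1)*exp(v)/(-3*exp(3*v) + 3*exp(2*v) + 9*exp(v) + 1)^2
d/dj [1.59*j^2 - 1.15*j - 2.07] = 3.18*j - 1.15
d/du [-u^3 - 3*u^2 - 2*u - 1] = -3*u^2 - 6*u - 2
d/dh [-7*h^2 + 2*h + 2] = 2 - 14*h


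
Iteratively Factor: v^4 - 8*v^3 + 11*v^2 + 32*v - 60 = (v + 2)*(v^3 - 10*v^2 + 31*v - 30) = (v - 5)*(v + 2)*(v^2 - 5*v + 6) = (v - 5)*(v - 2)*(v + 2)*(v - 3)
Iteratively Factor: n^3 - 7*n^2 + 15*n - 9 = (n - 3)*(n^2 - 4*n + 3) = (n - 3)^2*(n - 1)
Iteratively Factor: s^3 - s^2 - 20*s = (s)*(s^2 - s - 20) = s*(s - 5)*(s + 4)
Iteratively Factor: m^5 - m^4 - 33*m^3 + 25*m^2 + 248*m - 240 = (m - 5)*(m^4 + 4*m^3 - 13*m^2 - 40*m + 48) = (m - 5)*(m + 4)*(m^3 - 13*m + 12) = (m - 5)*(m - 1)*(m + 4)*(m^2 + m - 12) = (m - 5)*(m - 3)*(m - 1)*(m + 4)*(m + 4)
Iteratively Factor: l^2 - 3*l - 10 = (l + 2)*(l - 5)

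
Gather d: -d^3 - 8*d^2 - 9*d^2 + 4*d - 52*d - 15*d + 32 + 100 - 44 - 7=-d^3 - 17*d^2 - 63*d + 81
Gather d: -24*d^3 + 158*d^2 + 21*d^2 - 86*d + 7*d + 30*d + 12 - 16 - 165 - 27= -24*d^3 + 179*d^2 - 49*d - 196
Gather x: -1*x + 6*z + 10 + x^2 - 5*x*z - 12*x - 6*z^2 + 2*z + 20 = x^2 + x*(-5*z - 13) - 6*z^2 + 8*z + 30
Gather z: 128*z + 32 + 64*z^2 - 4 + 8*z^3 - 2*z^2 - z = 8*z^3 + 62*z^2 + 127*z + 28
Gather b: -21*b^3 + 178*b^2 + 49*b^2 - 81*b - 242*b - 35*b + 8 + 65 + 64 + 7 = -21*b^3 + 227*b^2 - 358*b + 144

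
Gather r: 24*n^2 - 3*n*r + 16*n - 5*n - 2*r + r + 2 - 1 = 24*n^2 + 11*n + r*(-3*n - 1) + 1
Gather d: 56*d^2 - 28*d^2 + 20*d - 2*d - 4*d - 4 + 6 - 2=28*d^2 + 14*d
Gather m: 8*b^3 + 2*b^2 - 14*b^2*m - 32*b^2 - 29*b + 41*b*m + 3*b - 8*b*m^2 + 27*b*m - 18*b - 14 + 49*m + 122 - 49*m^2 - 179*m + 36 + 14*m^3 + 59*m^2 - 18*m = 8*b^3 - 30*b^2 - 44*b + 14*m^3 + m^2*(10 - 8*b) + m*(-14*b^2 + 68*b - 148) + 144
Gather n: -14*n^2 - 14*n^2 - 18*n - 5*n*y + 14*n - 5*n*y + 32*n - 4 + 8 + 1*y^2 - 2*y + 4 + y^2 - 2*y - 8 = -28*n^2 + n*(28 - 10*y) + 2*y^2 - 4*y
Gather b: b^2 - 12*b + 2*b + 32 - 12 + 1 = b^2 - 10*b + 21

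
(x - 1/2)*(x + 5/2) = x^2 + 2*x - 5/4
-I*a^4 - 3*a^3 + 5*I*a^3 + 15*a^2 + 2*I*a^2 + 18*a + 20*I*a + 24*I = (a - 6)*(a + 1)*(a - 4*I)*(-I*a + 1)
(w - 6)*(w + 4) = w^2 - 2*w - 24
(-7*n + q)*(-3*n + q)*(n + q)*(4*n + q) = 84*n^4 + 65*n^3*q - 25*n^2*q^2 - 5*n*q^3 + q^4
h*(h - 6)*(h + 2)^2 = h^4 - 2*h^3 - 20*h^2 - 24*h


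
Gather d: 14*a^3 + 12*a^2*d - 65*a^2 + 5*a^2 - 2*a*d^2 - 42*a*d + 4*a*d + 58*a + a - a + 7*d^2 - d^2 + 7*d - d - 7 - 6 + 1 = 14*a^3 - 60*a^2 + 58*a + d^2*(6 - 2*a) + d*(12*a^2 - 38*a + 6) - 12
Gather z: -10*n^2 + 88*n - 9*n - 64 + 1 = -10*n^2 + 79*n - 63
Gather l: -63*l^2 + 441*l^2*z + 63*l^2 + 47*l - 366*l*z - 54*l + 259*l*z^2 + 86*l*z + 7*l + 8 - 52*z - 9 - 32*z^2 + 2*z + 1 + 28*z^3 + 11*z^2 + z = 441*l^2*z + l*(259*z^2 - 280*z) + 28*z^3 - 21*z^2 - 49*z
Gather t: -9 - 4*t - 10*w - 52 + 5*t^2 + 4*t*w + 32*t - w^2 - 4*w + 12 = 5*t^2 + t*(4*w + 28) - w^2 - 14*w - 49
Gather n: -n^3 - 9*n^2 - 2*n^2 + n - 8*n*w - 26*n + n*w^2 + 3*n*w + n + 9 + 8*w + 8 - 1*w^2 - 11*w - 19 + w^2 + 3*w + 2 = -n^3 - 11*n^2 + n*(w^2 - 5*w - 24)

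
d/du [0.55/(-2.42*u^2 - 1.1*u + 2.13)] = (2.662*u + 0.605)/(2.42*u^2 + 1.1*u - 2.13)^2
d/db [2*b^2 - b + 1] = 4*b - 1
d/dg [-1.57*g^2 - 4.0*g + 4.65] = -3.14*g - 4.0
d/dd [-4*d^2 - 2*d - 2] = -8*d - 2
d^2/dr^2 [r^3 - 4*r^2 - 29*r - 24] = 6*r - 8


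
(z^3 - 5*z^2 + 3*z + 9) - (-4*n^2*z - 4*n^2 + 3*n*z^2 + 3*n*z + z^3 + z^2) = 4*n^2*z + 4*n^2 - 3*n*z^2 - 3*n*z - 6*z^2 + 3*z + 9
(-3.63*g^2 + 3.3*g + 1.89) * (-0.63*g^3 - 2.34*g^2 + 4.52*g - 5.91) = 2.2869*g^5 + 6.4152*g^4 - 25.3203*g^3 + 31.9467*g^2 - 10.9602*g - 11.1699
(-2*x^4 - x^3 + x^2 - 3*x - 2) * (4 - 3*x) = 6*x^5 - 5*x^4 - 7*x^3 + 13*x^2 - 6*x - 8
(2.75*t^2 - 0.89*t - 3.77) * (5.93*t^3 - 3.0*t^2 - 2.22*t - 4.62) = 16.3075*t^5 - 13.5277*t^4 - 25.7911*t^3 + 0.580800000000001*t^2 + 12.4812*t + 17.4174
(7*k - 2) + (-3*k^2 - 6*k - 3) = -3*k^2 + k - 5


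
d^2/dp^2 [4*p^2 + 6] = 8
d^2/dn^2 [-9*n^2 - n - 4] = -18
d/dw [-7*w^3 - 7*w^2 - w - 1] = -21*w^2 - 14*w - 1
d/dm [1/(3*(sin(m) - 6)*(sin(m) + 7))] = -(sin(2*m) + cos(m))/(3*(sin(m) - 6)^2*(sin(m) + 7)^2)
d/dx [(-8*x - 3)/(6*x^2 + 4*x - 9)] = 12*(4*x^2 + 3*x + 7)/(36*x^4 + 48*x^3 - 92*x^2 - 72*x + 81)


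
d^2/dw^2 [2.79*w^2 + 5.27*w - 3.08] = 5.58000000000000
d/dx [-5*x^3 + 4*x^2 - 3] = x*(8 - 15*x)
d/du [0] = 0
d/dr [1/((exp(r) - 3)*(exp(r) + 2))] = (1 - 2*exp(r))*exp(r)/(exp(4*r) - 2*exp(3*r) - 11*exp(2*r) + 12*exp(r) + 36)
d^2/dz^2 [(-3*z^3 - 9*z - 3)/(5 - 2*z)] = 6*(4*z^3 - 30*z^2 + 75*z + 34)/(8*z^3 - 60*z^2 + 150*z - 125)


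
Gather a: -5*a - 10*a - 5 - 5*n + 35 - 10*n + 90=-15*a - 15*n + 120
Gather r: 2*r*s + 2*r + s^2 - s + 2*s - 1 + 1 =r*(2*s + 2) + s^2 + s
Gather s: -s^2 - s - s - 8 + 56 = -s^2 - 2*s + 48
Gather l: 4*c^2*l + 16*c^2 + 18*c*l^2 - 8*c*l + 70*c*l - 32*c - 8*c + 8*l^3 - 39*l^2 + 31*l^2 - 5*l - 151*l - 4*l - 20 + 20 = 16*c^2 - 40*c + 8*l^3 + l^2*(18*c - 8) + l*(4*c^2 + 62*c - 160)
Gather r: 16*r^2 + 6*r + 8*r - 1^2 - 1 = 16*r^2 + 14*r - 2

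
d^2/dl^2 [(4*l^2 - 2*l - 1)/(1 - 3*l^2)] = 2*(18*l^3 - 9*l^2 + 18*l - 1)/(27*l^6 - 27*l^4 + 9*l^2 - 1)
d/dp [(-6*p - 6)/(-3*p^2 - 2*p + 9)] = 6*(3*p^2 + 2*p - 2*(p + 1)*(3*p + 1) - 9)/(3*p^2 + 2*p - 9)^2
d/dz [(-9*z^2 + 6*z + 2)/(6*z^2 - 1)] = 6*(-6*z^2 - z - 1)/(36*z^4 - 12*z^2 + 1)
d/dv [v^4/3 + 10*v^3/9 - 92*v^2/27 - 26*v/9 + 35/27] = 4*v^3/3 + 10*v^2/3 - 184*v/27 - 26/9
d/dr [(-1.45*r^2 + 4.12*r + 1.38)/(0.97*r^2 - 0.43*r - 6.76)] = (-3.3729*r^2 + 16.9268*r - 27.2578)/(0.9409*r^4 - 0.8342*r^3 - 12.9295*r^2 + 5.8136*r + 45.6976)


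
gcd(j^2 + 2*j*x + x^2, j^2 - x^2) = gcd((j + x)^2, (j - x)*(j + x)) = j + x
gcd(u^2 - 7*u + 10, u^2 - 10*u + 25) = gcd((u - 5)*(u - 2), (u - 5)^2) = u - 5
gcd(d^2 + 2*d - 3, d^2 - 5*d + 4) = d - 1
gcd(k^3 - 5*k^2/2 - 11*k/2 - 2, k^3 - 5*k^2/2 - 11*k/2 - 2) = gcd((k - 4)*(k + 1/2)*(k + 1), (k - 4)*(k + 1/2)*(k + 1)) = k^3 - 5*k^2/2 - 11*k/2 - 2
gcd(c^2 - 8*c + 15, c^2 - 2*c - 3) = c - 3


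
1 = 1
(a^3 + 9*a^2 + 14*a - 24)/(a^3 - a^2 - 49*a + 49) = (a^2 + 10*a + 24)/(a^2 - 49)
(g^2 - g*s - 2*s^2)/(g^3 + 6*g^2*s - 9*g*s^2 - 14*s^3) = 1/(g + 7*s)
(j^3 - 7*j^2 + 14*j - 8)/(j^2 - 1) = (j^2 - 6*j + 8)/(j + 1)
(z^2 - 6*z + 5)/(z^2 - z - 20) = (z - 1)/(z + 4)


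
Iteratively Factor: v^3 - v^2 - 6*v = (v - 3)*(v^2 + 2*v) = (v - 3)*(v + 2)*(v)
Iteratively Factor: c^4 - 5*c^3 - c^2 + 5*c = (c)*(c^3 - 5*c^2 - c + 5) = c*(c + 1)*(c^2 - 6*c + 5) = c*(c - 1)*(c + 1)*(c - 5)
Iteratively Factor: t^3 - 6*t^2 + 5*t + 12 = (t - 4)*(t^2 - 2*t - 3) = (t - 4)*(t - 3)*(t + 1)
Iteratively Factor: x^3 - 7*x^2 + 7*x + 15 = (x + 1)*(x^2 - 8*x + 15) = (x - 3)*(x + 1)*(x - 5)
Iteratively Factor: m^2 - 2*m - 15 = (m + 3)*(m - 5)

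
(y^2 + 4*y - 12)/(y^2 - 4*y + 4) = (y + 6)/(y - 2)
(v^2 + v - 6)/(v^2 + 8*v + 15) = (v - 2)/(v + 5)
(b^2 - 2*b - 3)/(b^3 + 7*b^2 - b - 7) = (b - 3)/(b^2 + 6*b - 7)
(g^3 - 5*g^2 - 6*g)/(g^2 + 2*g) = (g^2 - 5*g - 6)/(g + 2)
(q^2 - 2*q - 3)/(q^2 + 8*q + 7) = (q - 3)/(q + 7)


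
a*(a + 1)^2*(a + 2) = a^4 + 4*a^3 + 5*a^2 + 2*a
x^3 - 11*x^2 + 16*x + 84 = (x - 7)*(x - 6)*(x + 2)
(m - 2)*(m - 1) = m^2 - 3*m + 2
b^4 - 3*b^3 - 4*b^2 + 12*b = b*(b - 3)*(b - 2)*(b + 2)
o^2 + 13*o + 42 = (o + 6)*(o + 7)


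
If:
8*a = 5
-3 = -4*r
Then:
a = 5/8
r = 3/4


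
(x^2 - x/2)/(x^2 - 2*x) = (x - 1/2)/(x - 2)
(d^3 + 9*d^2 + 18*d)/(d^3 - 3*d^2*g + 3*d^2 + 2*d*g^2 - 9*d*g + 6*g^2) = d*(d + 6)/(d^2 - 3*d*g + 2*g^2)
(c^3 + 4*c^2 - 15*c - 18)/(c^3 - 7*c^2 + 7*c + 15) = (c + 6)/(c - 5)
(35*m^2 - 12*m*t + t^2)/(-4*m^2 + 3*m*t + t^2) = (35*m^2 - 12*m*t + t^2)/(-4*m^2 + 3*m*t + t^2)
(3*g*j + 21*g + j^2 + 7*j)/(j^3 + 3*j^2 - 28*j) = (3*g + j)/(j*(j - 4))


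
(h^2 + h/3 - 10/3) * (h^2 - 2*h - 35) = h^4 - 5*h^3/3 - 39*h^2 - 5*h + 350/3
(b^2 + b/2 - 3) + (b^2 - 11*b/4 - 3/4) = 2*b^2 - 9*b/4 - 15/4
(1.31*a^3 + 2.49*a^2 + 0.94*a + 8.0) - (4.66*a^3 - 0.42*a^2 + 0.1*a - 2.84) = -3.35*a^3 + 2.91*a^2 + 0.84*a + 10.84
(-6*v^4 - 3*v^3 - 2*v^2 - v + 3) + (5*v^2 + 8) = -6*v^4 - 3*v^3 + 3*v^2 - v + 11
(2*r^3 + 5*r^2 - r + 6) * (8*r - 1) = 16*r^4 + 38*r^3 - 13*r^2 + 49*r - 6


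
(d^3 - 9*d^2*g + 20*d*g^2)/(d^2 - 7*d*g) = (d^2 - 9*d*g + 20*g^2)/(d - 7*g)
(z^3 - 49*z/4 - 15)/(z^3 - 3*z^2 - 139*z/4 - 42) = (2*z^2 - 3*z - 20)/(2*z^2 - 9*z - 56)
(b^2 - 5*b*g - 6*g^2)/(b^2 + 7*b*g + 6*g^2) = (b - 6*g)/(b + 6*g)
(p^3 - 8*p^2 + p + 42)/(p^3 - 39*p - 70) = (p - 3)/(p + 5)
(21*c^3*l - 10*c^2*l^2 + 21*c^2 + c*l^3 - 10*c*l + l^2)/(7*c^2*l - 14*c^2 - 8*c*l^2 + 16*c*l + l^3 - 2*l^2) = (3*c^2*l - c*l^2 + 3*c - l)/(c*l - 2*c - l^2 + 2*l)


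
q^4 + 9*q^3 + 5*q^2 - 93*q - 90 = (q - 3)*(q + 1)*(q + 5)*(q + 6)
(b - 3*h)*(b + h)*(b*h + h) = b^3*h - 2*b^2*h^2 + b^2*h - 3*b*h^3 - 2*b*h^2 - 3*h^3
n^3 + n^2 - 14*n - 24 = (n - 4)*(n + 2)*(n + 3)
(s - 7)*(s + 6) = s^2 - s - 42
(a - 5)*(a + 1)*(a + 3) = a^3 - a^2 - 17*a - 15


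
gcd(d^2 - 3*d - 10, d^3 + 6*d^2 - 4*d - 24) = d + 2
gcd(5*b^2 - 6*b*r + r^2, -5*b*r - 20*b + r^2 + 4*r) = -5*b + r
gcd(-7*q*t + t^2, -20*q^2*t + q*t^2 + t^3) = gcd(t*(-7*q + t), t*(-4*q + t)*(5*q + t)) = t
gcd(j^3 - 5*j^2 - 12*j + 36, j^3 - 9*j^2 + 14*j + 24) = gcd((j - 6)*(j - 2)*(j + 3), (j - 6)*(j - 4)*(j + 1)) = j - 6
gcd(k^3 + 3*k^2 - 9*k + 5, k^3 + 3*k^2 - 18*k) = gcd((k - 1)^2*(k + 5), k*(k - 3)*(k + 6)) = 1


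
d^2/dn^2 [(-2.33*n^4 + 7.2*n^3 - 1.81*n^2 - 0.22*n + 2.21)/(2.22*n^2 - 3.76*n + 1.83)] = (-22.966344*n^6 + 116.693856*n^5 - 254.438796*n^4 + 369.210864*n^3 - 281.415384*n^2 + 39.35124*n + 29.38093)/(10.941048*n^6 - 55.592352*n^5 + 121.213332*n^4 - 144.809632*n^3 + 99.919098*n^2 - 37.775592*n + 6.128487)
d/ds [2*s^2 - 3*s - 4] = 4*s - 3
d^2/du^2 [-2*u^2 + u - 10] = -4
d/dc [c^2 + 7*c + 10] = 2*c + 7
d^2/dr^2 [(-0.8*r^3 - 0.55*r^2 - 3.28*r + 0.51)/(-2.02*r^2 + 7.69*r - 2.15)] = (-3.5527136788005e-15*r^5 - 1.4210854715202e-14*r^4 + 131.523564*r^3 - 106.178724*r^2 - 15.7488119999999*r + 57.655548)/(8.242408*r^6 - 94.134828*r^5 + 384.683346*r^4 - 655.142629*r^3 + 409.440195*r^2 - 106.641075*r + 9.938375)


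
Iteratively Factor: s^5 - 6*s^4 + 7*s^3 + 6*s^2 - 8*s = (s)*(s^4 - 6*s^3 + 7*s^2 + 6*s - 8) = s*(s - 2)*(s^3 - 4*s^2 - s + 4) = s*(s - 2)*(s + 1)*(s^2 - 5*s + 4) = s*(s - 4)*(s - 2)*(s + 1)*(s - 1)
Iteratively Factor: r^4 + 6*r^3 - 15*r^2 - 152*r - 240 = (r + 4)*(r^3 + 2*r^2 - 23*r - 60) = (r - 5)*(r + 4)*(r^2 + 7*r + 12) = (r - 5)*(r + 3)*(r + 4)*(r + 4)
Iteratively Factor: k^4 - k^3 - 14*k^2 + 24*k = (k - 2)*(k^3 + k^2 - 12*k) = k*(k - 2)*(k^2 + k - 12) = k*(k - 3)*(k - 2)*(k + 4)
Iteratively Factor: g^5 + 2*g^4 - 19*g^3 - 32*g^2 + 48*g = (g - 4)*(g^4 + 6*g^3 + 5*g^2 - 12*g) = (g - 4)*(g + 4)*(g^3 + 2*g^2 - 3*g) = (g - 4)*(g - 1)*(g + 4)*(g^2 + 3*g) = (g - 4)*(g - 1)*(g + 3)*(g + 4)*(g)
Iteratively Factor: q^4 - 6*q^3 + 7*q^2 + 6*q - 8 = (q + 1)*(q^3 - 7*q^2 + 14*q - 8) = (q - 1)*(q + 1)*(q^2 - 6*q + 8) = (q - 4)*(q - 1)*(q + 1)*(q - 2)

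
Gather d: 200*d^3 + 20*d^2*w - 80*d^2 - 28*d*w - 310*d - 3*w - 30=200*d^3 + d^2*(20*w - 80) + d*(-28*w - 310) - 3*w - 30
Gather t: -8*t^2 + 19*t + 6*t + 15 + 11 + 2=-8*t^2 + 25*t + 28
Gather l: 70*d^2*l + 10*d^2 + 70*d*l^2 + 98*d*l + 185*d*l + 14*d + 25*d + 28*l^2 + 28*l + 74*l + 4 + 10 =10*d^2 + 39*d + l^2*(70*d + 28) + l*(70*d^2 + 283*d + 102) + 14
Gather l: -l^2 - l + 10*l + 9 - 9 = -l^2 + 9*l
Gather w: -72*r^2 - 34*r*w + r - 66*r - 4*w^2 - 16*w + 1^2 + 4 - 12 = -72*r^2 - 65*r - 4*w^2 + w*(-34*r - 16) - 7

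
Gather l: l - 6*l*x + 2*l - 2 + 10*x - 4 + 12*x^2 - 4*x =l*(3 - 6*x) + 12*x^2 + 6*x - 6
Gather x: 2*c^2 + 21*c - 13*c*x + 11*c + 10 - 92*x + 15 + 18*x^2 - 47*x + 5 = 2*c^2 + 32*c + 18*x^2 + x*(-13*c - 139) + 30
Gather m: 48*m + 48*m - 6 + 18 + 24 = 96*m + 36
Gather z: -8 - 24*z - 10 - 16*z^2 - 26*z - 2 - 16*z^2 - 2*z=-32*z^2 - 52*z - 20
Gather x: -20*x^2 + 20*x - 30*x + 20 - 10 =-20*x^2 - 10*x + 10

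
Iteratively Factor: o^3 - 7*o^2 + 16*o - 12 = (o - 2)*(o^2 - 5*o + 6) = (o - 2)^2*(o - 3)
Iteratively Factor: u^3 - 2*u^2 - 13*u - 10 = (u - 5)*(u^2 + 3*u + 2) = (u - 5)*(u + 2)*(u + 1)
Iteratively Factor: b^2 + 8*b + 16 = (b + 4)*(b + 4)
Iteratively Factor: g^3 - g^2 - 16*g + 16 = (g - 1)*(g^2 - 16) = (g - 1)*(g + 4)*(g - 4)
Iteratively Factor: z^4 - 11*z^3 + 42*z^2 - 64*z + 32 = (z - 4)*(z^3 - 7*z^2 + 14*z - 8) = (z - 4)^2*(z^2 - 3*z + 2) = (z - 4)^2*(z - 2)*(z - 1)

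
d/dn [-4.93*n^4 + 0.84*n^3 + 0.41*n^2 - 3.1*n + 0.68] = -19.72*n^3 + 2.52*n^2 + 0.82*n - 3.1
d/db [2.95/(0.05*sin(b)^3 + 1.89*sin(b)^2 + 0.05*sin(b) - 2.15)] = (-11.151*sin(b) + 0.22125*cos(2*b) - 0.36875)*cos(b)/(0.05*sin(b)^3 + 1.89*sin(b)^2 + 0.05*sin(b) - 2.15)^2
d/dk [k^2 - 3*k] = 2*k - 3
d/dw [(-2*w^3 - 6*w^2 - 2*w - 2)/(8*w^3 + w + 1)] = 4*w*(12*w^3 + 7*w^2 + 9*w - 3)/(64*w^6 + 16*w^4 + 16*w^3 + w^2 + 2*w + 1)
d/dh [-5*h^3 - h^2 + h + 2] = -15*h^2 - 2*h + 1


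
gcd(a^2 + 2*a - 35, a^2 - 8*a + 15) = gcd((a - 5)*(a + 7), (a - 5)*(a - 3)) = a - 5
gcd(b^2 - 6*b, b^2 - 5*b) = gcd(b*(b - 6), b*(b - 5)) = b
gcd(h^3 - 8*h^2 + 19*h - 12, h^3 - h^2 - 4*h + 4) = h - 1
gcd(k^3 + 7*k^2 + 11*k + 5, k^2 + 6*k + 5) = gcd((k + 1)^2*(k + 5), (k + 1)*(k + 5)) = k^2 + 6*k + 5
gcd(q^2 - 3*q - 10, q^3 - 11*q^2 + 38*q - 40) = q - 5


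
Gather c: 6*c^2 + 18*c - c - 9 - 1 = 6*c^2 + 17*c - 10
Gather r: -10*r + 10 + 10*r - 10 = 0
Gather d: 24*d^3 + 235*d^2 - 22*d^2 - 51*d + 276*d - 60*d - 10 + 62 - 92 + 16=24*d^3 + 213*d^2 + 165*d - 24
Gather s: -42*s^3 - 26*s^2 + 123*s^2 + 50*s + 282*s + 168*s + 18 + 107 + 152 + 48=-42*s^3 + 97*s^2 + 500*s + 325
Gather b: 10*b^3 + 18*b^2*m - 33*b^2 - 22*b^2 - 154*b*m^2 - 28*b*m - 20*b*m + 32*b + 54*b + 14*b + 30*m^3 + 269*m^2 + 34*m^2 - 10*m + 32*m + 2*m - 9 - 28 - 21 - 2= 10*b^3 + b^2*(18*m - 55) + b*(-154*m^2 - 48*m + 100) + 30*m^3 + 303*m^2 + 24*m - 60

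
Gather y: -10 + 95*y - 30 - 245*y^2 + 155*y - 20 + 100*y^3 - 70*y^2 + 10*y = 100*y^3 - 315*y^2 + 260*y - 60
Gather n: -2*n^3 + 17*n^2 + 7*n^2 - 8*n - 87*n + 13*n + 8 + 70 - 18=-2*n^3 + 24*n^2 - 82*n + 60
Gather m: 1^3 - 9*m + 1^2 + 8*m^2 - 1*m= 8*m^2 - 10*m + 2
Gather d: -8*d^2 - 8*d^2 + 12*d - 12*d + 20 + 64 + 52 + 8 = 144 - 16*d^2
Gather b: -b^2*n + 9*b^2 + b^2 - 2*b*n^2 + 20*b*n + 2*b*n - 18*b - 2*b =b^2*(10 - n) + b*(-2*n^2 + 22*n - 20)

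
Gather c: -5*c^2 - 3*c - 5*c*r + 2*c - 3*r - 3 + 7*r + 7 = -5*c^2 + c*(-5*r - 1) + 4*r + 4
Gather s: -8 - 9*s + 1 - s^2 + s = -s^2 - 8*s - 7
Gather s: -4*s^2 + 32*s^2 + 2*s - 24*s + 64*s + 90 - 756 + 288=28*s^2 + 42*s - 378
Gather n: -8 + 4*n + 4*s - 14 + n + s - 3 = 5*n + 5*s - 25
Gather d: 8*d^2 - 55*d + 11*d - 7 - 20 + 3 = 8*d^2 - 44*d - 24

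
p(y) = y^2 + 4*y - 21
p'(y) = 2*y + 4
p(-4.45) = -19.00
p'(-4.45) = -4.90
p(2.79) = -2.06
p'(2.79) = 9.58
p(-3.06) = -23.88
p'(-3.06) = -2.12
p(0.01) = -20.96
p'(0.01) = 4.02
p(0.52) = -18.65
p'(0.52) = 5.04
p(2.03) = -8.76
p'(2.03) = 8.06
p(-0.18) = -21.69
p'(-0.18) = 3.64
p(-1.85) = -24.98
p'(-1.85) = 0.30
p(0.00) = -21.00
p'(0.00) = 4.00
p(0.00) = -21.00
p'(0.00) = 4.00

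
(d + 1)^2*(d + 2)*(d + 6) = d^4 + 10*d^3 + 29*d^2 + 32*d + 12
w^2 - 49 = (w - 7)*(w + 7)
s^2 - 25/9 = (s - 5/3)*(s + 5/3)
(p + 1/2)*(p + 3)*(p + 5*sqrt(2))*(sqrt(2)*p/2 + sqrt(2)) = sqrt(2)*p^4/2 + 11*sqrt(2)*p^3/4 + 5*p^3 + 17*sqrt(2)*p^2/4 + 55*p^2/2 + 3*sqrt(2)*p/2 + 85*p/2 + 15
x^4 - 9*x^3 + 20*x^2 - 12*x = x*(x - 6)*(x - 2)*(x - 1)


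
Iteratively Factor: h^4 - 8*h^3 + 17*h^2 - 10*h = (h)*(h^3 - 8*h^2 + 17*h - 10) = h*(h - 5)*(h^2 - 3*h + 2) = h*(h - 5)*(h - 1)*(h - 2)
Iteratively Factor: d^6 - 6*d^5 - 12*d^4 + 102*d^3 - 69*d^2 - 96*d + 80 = (d + 4)*(d^5 - 10*d^4 + 28*d^3 - 10*d^2 - 29*d + 20) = (d - 4)*(d + 4)*(d^4 - 6*d^3 + 4*d^2 + 6*d - 5) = (d - 4)*(d - 1)*(d + 4)*(d^3 - 5*d^2 - d + 5) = (d - 4)*(d - 1)*(d + 1)*(d + 4)*(d^2 - 6*d + 5) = (d - 5)*(d - 4)*(d - 1)*(d + 1)*(d + 4)*(d - 1)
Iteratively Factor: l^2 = (l)*(l)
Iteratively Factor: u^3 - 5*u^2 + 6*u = (u - 3)*(u^2 - 2*u) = (u - 3)*(u - 2)*(u)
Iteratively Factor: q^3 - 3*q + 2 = (q - 1)*(q^2 + q - 2) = (q - 1)*(q + 2)*(q - 1)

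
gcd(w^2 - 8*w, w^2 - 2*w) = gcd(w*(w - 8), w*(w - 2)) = w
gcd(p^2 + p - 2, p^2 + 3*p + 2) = p + 2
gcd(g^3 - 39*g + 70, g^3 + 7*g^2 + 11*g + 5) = 1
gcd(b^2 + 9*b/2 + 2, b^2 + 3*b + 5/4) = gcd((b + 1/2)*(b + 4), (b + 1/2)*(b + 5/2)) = b + 1/2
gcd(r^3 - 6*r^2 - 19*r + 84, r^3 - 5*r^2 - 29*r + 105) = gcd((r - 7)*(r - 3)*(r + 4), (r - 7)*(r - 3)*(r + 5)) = r^2 - 10*r + 21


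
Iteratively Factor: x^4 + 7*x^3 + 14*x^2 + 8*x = (x + 1)*(x^3 + 6*x^2 + 8*x) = (x + 1)*(x + 2)*(x^2 + 4*x) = (x + 1)*(x + 2)*(x + 4)*(x)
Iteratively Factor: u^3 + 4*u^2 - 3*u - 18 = (u + 3)*(u^2 + u - 6) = (u + 3)^2*(u - 2)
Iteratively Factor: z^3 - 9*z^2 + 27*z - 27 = (z - 3)*(z^2 - 6*z + 9) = (z - 3)^2*(z - 3)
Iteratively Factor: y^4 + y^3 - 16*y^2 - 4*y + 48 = (y - 3)*(y^3 + 4*y^2 - 4*y - 16) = (y - 3)*(y + 4)*(y^2 - 4) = (y - 3)*(y + 2)*(y + 4)*(y - 2)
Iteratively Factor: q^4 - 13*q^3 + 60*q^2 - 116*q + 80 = (q - 2)*(q^3 - 11*q^2 + 38*q - 40) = (q - 2)^2*(q^2 - 9*q + 20) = (q - 5)*(q - 2)^2*(q - 4)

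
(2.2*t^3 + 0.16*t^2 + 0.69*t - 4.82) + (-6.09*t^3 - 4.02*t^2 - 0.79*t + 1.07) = -3.89*t^3 - 3.86*t^2 - 0.1*t - 3.75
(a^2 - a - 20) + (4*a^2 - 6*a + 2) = 5*a^2 - 7*a - 18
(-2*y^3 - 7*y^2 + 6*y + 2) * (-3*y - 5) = 6*y^4 + 31*y^3 + 17*y^2 - 36*y - 10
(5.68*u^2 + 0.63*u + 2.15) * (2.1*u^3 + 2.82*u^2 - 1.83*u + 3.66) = 11.928*u^5 + 17.3406*u^4 - 4.1028*u^3 + 25.6989*u^2 - 1.6287*u + 7.869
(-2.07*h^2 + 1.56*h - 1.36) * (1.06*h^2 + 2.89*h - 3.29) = -2.1942*h^4 - 4.3287*h^3 + 9.8771*h^2 - 9.0628*h + 4.4744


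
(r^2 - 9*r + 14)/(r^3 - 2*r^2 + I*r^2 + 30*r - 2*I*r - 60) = (r - 7)/(r^2 + I*r + 30)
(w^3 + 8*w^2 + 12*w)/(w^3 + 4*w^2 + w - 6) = w*(w + 6)/(w^2 + 2*w - 3)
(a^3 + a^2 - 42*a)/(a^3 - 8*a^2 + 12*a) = (a + 7)/(a - 2)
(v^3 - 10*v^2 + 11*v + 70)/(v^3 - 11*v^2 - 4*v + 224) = (v^2 - 3*v - 10)/(v^2 - 4*v - 32)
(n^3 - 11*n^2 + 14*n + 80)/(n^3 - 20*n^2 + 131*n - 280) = (n + 2)/(n - 7)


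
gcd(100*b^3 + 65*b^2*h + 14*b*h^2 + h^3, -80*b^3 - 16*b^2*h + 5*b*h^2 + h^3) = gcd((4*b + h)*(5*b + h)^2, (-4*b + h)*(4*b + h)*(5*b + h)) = 20*b^2 + 9*b*h + h^2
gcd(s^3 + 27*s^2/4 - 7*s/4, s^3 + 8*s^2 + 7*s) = s^2 + 7*s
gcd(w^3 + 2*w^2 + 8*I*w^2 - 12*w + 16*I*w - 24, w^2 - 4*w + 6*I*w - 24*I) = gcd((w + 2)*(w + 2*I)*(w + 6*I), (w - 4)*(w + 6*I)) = w + 6*I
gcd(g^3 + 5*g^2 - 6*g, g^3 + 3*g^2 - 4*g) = g^2 - g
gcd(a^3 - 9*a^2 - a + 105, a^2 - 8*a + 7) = a - 7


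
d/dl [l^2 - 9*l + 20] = 2*l - 9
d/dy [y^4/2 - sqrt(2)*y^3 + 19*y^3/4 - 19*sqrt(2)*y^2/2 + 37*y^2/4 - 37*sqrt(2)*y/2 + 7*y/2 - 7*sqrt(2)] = 2*y^3 - 3*sqrt(2)*y^2 + 57*y^2/4 - 19*sqrt(2)*y + 37*y/2 - 37*sqrt(2)/2 + 7/2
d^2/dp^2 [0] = 0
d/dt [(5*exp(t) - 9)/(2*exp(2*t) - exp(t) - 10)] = (-(4*exp(t) - 1)*(5*exp(t) - 9) + 10*exp(2*t) - 5*exp(t) - 50)*exp(t)/(-2*exp(2*t) + exp(t) + 10)^2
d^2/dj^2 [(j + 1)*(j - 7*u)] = 2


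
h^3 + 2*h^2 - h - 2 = (h - 1)*(h + 1)*(h + 2)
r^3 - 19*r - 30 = (r - 5)*(r + 2)*(r + 3)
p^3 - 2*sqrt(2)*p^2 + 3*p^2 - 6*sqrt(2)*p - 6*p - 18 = (p + 3)*(p - 3*sqrt(2))*(p + sqrt(2))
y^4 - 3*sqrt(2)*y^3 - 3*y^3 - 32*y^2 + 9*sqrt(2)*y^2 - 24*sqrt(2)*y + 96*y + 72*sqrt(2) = (y - 3)*(y - 6*sqrt(2))*(y + sqrt(2))*(y + 2*sqrt(2))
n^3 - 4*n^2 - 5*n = n*(n - 5)*(n + 1)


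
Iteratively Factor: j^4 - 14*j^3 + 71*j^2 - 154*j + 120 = (j - 4)*(j^3 - 10*j^2 + 31*j - 30) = (j - 5)*(j - 4)*(j^2 - 5*j + 6) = (j - 5)*(j - 4)*(j - 2)*(j - 3)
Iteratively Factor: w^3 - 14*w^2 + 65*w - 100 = (w - 5)*(w^2 - 9*w + 20) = (w - 5)^2*(w - 4)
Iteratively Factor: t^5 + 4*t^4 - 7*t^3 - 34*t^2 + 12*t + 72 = (t + 3)*(t^4 + t^3 - 10*t^2 - 4*t + 24) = (t - 2)*(t + 3)*(t^3 + 3*t^2 - 4*t - 12) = (t - 2)*(t + 2)*(t + 3)*(t^2 + t - 6) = (t - 2)*(t + 2)*(t + 3)^2*(t - 2)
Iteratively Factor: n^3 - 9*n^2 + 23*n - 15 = (n - 5)*(n^2 - 4*n + 3) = (n - 5)*(n - 3)*(n - 1)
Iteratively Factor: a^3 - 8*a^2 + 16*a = (a)*(a^2 - 8*a + 16) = a*(a - 4)*(a - 4)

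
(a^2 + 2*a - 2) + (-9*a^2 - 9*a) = -8*a^2 - 7*a - 2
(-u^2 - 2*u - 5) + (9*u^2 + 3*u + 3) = 8*u^2 + u - 2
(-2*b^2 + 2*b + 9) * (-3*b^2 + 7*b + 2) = 6*b^4 - 20*b^3 - 17*b^2 + 67*b + 18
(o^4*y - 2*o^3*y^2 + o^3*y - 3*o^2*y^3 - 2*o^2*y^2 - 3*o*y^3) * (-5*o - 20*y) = -5*o^5*y - 10*o^4*y^2 - 5*o^4*y + 55*o^3*y^3 - 10*o^3*y^2 + 60*o^2*y^4 + 55*o^2*y^3 + 60*o*y^4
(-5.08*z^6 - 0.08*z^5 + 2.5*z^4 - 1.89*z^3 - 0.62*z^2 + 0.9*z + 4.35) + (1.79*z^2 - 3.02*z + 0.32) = -5.08*z^6 - 0.08*z^5 + 2.5*z^4 - 1.89*z^3 + 1.17*z^2 - 2.12*z + 4.67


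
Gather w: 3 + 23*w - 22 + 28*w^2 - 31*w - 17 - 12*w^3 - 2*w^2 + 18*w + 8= -12*w^3 + 26*w^2 + 10*w - 28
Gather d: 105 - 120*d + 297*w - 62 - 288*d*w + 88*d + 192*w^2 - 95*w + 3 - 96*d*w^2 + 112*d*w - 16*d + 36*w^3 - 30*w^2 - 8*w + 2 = d*(-96*w^2 - 176*w - 48) + 36*w^3 + 162*w^2 + 194*w + 48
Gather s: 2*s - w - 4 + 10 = 2*s - w + 6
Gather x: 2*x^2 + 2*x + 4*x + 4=2*x^2 + 6*x + 4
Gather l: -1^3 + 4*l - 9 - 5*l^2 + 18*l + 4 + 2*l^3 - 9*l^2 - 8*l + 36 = 2*l^3 - 14*l^2 + 14*l + 30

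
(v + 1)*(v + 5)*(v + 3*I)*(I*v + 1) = I*v^4 - 2*v^3 + 6*I*v^3 - 12*v^2 + 8*I*v^2 - 10*v + 18*I*v + 15*I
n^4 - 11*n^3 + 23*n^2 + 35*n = n*(n - 7)*(n - 5)*(n + 1)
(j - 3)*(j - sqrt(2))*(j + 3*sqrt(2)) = j^3 - 3*j^2 + 2*sqrt(2)*j^2 - 6*sqrt(2)*j - 6*j + 18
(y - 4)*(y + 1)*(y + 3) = y^3 - 13*y - 12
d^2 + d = d*(d + 1)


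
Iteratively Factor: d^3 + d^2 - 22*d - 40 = (d - 5)*(d^2 + 6*d + 8) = (d - 5)*(d + 4)*(d + 2)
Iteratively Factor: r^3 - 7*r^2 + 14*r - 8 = (r - 1)*(r^2 - 6*r + 8) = (r - 4)*(r - 1)*(r - 2)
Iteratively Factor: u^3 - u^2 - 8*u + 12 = (u - 2)*(u^2 + u - 6) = (u - 2)*(u + 3)*(u - 2)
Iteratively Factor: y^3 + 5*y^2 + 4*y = (y + 1)*(y^2 + 4*y) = (y + 1)*(y + 4)*(y)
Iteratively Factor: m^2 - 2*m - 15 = (m - 5)*(m + 3)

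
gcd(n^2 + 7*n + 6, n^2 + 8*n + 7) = n + 1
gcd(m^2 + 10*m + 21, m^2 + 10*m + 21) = m^2 + 10*m + 21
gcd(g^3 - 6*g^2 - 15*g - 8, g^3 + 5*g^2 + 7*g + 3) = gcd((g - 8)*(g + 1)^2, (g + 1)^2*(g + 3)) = g^2 + 2*g + 1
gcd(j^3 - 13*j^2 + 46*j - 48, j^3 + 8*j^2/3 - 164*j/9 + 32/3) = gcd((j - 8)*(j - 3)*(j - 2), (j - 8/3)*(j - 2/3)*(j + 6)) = 1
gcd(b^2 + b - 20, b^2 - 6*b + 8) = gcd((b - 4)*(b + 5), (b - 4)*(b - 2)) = b - 4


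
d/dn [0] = 0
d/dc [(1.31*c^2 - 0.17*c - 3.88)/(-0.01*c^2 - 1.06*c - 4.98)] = (-1.3903*c^2 - 13.1252*c - 3.2662)/(0.0001*c^4 + 0.0212*c^3 + 1.2232*c^2 + 10.5576*c + 24.8004)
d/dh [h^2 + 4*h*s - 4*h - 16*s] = 2*h + 4*s - 4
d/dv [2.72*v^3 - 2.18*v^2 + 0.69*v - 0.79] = 8.16*v^2 - 4.36*v + 0.69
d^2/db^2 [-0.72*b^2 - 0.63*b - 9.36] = -1.44000000000000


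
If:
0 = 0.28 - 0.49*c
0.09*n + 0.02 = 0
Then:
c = 0.57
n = -0.22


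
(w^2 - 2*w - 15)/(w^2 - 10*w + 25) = (w + 3)/(w - 5)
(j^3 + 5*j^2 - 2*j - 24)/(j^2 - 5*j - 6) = (-j^3 - 5*j^2 + 2*j + 24)/(-j^2 + 5*j + 6)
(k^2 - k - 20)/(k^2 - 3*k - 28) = (k - 5)/(k - 7)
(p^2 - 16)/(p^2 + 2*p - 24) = (p + 4)/(p + 6)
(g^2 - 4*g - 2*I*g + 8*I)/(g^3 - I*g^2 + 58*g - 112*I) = (g - 4)/(g^2 + I*g + 56)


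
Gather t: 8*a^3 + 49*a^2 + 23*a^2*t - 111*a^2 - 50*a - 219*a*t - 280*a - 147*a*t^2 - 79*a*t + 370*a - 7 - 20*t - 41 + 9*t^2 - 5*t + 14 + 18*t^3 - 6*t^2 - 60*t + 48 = 8*a^3 - 62*a^2 + 40*a + 18*t^3 + t^2*(3 - 147*a) + t*(23*a^2 - 298*a - 85) + 14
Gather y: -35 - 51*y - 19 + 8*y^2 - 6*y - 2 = 8*y^2 - 57*y - 56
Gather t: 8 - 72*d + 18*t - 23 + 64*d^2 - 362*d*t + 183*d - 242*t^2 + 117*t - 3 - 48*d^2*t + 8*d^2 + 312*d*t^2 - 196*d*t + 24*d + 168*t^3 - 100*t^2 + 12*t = 72*d^2 + 135*d + 168*t^3 + t^2*(312*d - 342) + t*(-48*d^2 - 558*d + 147) - 18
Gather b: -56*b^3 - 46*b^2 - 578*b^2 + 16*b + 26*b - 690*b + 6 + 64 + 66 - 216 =-56*b^3 - 624*b^2 - 648*b - 80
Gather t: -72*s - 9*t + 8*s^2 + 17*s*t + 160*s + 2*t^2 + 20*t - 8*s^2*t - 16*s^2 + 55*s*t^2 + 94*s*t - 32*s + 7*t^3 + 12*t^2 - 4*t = -8*s^2 + 56*s + 7*t^3 + t^2*(55*s + 14) + t*(-8*s^2 + 111*s + 7)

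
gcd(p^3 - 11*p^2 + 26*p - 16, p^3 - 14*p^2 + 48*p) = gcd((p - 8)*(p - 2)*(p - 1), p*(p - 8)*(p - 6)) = p - 8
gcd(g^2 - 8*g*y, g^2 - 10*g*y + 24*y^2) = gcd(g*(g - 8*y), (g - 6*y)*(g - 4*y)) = 1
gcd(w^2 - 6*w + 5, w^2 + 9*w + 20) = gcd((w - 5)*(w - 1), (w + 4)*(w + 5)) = 1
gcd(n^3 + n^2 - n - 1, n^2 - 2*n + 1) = n - 1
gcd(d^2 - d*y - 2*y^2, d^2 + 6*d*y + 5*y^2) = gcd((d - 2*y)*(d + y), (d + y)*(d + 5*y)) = d + y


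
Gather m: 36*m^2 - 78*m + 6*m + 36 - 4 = 36*m^2 - 72*m + 32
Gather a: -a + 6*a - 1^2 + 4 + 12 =5*a + 15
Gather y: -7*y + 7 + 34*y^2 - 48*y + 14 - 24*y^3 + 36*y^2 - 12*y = -24*y^3 + 70*y^2 - 67*y + 21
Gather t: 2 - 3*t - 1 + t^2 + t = t^2 - 2*t + 1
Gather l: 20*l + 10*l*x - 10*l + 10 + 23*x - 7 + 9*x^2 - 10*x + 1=l*(10*x + 10) + 9*x^2 + 13*x + 4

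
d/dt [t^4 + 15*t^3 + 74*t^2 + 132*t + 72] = 4*t^3 + 45*t^2 + 148*t + 132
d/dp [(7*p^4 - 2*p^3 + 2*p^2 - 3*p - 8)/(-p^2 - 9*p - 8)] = (-14*p^5 - 187*p^4 - 188*p^3 + 27*p^2 - 48*p - 48)/(p^4 + 18*p^3 + 97*p^2 + 144*p + 64)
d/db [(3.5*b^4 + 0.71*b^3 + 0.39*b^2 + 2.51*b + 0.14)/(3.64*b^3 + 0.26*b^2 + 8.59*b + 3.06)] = (12.74*b^6 + 1.82*b^5 + 88.96*b^4 + 36.765*b^3 + 7.6865*b^2 + 2.314*b + 6.478)/(13.2496*b^6 + 1.8928*b^5 + 62.6028*b^4 + 26.7436*b^3 + 75.3793*b^2 + 52.5708*b + 9.3636)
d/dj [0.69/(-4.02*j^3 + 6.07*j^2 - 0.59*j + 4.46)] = (8.3214*j^2 - 8.3766*j + 0.4071)/(4.02*j^3 - 6.07*j^2 + 0.59*j - 4.46)^2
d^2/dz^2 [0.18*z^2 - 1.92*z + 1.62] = 0.360000000000000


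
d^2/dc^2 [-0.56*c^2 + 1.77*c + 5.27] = -1.12000000000000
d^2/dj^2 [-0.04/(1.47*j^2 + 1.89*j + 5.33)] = (0.172872*j^2 + 0.222264*j - 0.04*(2.94*j + 1.89)*(5.88*j + 3.78) + 0.626808)/(1.47*j^2 + 1.89*j + 5.33)^3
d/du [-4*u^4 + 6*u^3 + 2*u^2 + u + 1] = -16*u^3 + 18*u^2 + 4*u + 1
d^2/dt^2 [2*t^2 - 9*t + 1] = 4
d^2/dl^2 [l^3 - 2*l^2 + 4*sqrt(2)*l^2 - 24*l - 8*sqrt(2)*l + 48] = 6*l - 4 + 8*sqrt(2)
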